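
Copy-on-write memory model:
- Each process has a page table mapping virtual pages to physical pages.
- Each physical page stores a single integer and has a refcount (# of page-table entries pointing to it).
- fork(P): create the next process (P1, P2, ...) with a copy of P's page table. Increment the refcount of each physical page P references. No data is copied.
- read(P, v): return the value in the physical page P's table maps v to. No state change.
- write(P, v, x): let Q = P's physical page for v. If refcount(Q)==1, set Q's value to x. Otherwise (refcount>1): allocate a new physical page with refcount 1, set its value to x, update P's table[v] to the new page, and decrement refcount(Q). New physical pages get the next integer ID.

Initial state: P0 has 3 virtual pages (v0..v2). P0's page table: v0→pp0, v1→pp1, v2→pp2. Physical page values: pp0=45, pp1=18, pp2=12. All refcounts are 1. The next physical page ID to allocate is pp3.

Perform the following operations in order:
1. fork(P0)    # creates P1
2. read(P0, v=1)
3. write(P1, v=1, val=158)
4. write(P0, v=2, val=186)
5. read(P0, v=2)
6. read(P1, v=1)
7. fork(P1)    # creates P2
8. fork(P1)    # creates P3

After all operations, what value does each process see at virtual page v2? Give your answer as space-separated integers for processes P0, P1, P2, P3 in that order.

Answer: 186 12 12 12

Derivation:
Op 1: fork(P0) -> P1. 3 ppages; refcounts: pp0:2 pp1:2 pp2:2
Op 2: read(P0, v1) -> 18. No state change.
Op 3: write(P1, v1, 158). refcount(pp1)=2>1 -> COPY to pp3. 4 ppages; refcounts: pp0:2 pp1:1 pp2:2 pp3:1
Op 4: write(P0, v2, 186). refcount(pp2)=2>1 -> COPY to pp4. 5 ppages; refcounts: pp0:2 pp1:1 pp2:1 pp3:1 pp4:1
Op 5: read(P0, v2) -> 186. No state change.
Op 6: read(P1, v1) -> 158. No state change.
Op 7: fork(P1) -> P2. 5 ppages; refcounts: pp0:3 pp1:1 pp2:2 pp3:2 pp4:1
Op 8: fork(P1) -> P3. 5 ppages; refcounts: pp0:4 pp1:1 pp2:3 pp3:3 pp4:1
P0: v2 -> pp4 = 186
P1: v2 -> pp2 = 12
P2: v2 -> pp2 = 12
P3: v2 -> pp2 = 12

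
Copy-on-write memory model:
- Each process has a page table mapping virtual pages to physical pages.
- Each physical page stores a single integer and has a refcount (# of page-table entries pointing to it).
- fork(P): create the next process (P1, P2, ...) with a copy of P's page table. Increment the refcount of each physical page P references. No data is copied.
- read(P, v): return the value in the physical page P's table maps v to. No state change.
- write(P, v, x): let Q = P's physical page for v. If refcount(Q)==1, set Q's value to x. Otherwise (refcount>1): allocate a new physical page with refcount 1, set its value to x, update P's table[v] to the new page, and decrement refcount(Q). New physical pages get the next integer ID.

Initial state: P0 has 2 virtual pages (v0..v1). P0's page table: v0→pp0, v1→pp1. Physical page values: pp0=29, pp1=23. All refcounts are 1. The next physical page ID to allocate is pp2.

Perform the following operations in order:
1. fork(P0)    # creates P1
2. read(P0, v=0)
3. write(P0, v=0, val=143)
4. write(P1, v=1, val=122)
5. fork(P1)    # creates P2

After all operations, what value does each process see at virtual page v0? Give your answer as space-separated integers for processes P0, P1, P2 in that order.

Op 1: fork(P0) -> P1. 2 ppages; refcounts: pp0:2 pp1:2
Op 2: read(P0, v0) -> 29. No state change.
Op 3: write(P0, v0, 143). refcount(pp0)=2>1 -> COPY to pp2. 3 ppages; refcounts: pp0:1 pp1:2 pp2:1
Op 4: write(P1, v1, 122). refcount(pp1)=2>1 -> COPY to pp3. 4 ppages; refcounts: pp0:1 pp1:1 pp2:1 pp3:1
Op 5: fork(P1) -> P2. 4 ppages; refcounts: pp0:2 pp1:1 pp2:1 pp3:2
P0: v0 -> pp2 = 143
P1: v0 -> pp0 = 29
P2: v0 -> pp0 = 29

Answer: 143 29 29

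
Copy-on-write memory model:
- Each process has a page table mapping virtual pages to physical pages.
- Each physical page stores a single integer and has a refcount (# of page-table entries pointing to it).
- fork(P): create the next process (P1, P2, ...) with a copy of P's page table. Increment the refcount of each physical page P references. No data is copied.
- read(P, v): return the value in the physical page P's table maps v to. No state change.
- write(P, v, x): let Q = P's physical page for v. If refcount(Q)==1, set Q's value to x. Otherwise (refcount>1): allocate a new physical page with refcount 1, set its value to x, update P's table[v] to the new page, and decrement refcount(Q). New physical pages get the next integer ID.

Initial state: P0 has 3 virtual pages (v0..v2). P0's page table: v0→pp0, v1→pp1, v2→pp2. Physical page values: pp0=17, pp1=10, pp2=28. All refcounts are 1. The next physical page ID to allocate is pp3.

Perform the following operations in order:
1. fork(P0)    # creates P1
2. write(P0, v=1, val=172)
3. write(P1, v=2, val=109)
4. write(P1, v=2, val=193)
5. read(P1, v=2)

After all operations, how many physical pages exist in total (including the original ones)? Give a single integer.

Op 1: fork(P0) -> P1. 3 ppages; refcounts: pp0:2 pp1:2 pp2:2
Op 2: write(P0, v1, 172). refcount(pp1)=2>1 -> COPY to pp3. 4 ppages; refcounts: pp0:2 pp1:1 pp2:2 pp3:1
Op 3: write(P1, v2, 109). refcount(pp2)=2>1 -> COPY to pp4. 5 ppages; refcounts: pp0:2 pp1:1 pp2:1 pp3:1 pp4:1
Op 4: write(P1, v2, 193). refcount(pp4)=1 -> write in place. 5 ppages; refcounts: pp0:2 pp1:1 pp2:1 pp3:1 pp4:1
Op 5: read(P1, v2) -> 193. No state change.

Answer: 5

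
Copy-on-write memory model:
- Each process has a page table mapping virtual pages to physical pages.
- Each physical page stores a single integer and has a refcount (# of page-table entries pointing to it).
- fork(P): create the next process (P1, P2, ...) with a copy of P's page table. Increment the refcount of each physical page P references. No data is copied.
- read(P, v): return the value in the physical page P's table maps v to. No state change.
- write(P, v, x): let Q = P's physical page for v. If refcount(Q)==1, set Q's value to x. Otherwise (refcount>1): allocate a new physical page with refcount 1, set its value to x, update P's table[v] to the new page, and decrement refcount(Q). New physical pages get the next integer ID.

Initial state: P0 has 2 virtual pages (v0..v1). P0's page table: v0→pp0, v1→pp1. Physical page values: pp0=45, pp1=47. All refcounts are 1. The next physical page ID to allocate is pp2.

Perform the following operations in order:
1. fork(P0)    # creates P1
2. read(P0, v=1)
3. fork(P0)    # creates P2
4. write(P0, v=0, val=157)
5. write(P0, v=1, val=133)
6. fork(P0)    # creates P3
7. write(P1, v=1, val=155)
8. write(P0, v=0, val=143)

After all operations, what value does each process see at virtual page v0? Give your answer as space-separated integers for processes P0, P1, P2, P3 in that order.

Answer: 143 45 45 157

Derivation:
Op 1: fork(P0) -> P1. 2 ppages; refcounts: pp0:2 pp1:2
Op 2: read(P0, v1) -> 47. No state change.
Op 3: fork(P0) -> P2. 2 ppages; refcounts: pp0:3 pp1:3
Op 4: write(P0, v0, 157). refcount(pp0)=3>1 -> COPY to pp2. 3 ppages; refcounts: pp0:2 pp1:3 pp2:1
Op 5: write(P0, v1, 133). refcount(pp1)=3>1 -> COPY to pp3. 4 ppages; refcounts: pp0:2 pp1:2 pp2:1 pp3:1
Op 6: fork(P0) -> P3. 4 ppages; refcounts: pp0:2 pp1:2 pp2:2 pp3:2
Op 7: write(P1, v1, 155). refcount(pp1)=2>1 -> COPY to pp4. 5 ppages; refcounts: pp0:2 pp1:1 pp2:2 pp3:2 pp4:1
Op 8: write(P0, v0, 143). refcount(pp2)=2>1 -> COPY to pp5. 6 ppages; refcounts: pp0:2 pp1:1 pp2:1 pp3:2 pp4:1 pp5:1
P0: v0 -> pp5 = 143
P1: v0 -> pp0 = 45
P2: v0 -> pp0 = 45
P3: v0 -> pp2 = 157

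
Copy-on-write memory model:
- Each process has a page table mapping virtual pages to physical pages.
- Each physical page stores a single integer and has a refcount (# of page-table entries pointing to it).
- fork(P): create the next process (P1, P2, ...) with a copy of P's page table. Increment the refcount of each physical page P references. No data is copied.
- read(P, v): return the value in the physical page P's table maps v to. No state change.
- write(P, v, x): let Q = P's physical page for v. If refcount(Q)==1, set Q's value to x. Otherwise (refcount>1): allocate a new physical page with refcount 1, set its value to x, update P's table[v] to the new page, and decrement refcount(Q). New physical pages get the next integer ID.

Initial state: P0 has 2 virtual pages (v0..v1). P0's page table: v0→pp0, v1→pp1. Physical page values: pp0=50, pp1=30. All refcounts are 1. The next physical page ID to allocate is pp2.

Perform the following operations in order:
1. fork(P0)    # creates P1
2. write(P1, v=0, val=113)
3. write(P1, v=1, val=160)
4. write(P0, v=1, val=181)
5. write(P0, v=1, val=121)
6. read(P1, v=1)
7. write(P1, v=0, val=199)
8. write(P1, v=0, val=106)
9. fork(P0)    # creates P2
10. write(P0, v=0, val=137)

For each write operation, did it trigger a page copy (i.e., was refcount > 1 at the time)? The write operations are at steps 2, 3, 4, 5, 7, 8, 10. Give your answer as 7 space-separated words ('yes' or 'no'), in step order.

Op 1: fork(P0) -> P1. 2 ppages; refcounts: pp0:2 pp1:2
Op 2: write(P1, v0, 113). refcount(pp0)=2>1 -> COPY to pp2. 3 ppages; refcounts: pp0:1 pp1:2 pp2:1
Op 3: write(P1, v1, 160). refcount(pp1)=2>1 -> COPY to pp3. 4 ppages; refcounts: pp0:1 pp1:1 pp2:1 pp3:1
Op 4: write(P0, v1, 181). refcount(pp1)=1 -> write in place. 4 ppages; refcounts: pp0:1 pp1:1 pp2:1 pp3:1
Op 5: write(P0, v1, 121). refcount(pp1)=1 -> write in place. 4 ppages; refcounts: pp0:1 pp1:1 pp2:1 pp3:1
Op 6: read(P1, v1) -> 160. No state change.
Op 7: write(P1, v0, 199). refcount(pp2)=1 -> write in place. 4 ppages; refcounts: pp0:1 pp1:1 pp2:1 pp3:1
Op 8: write(P1, v0, 106). refcount(pp2)=1 -> write in place. 4 ppages; refcounts: pp0:1 pp1:1 pp2:1 pp3:1
Op 9: fork(P0) -> P2. 4 ppages; refcounts: pp0:2 pp1:2 pp2:1 pp3:1
Op 10: write(P0, v0, 137). refcount(pp0)=2>1 -> COPY to pp4. 5 ppages; refcounts: pp0:1 pp1:2 pp2:1 pp3:1 pp4:1

yes yes no no no no yes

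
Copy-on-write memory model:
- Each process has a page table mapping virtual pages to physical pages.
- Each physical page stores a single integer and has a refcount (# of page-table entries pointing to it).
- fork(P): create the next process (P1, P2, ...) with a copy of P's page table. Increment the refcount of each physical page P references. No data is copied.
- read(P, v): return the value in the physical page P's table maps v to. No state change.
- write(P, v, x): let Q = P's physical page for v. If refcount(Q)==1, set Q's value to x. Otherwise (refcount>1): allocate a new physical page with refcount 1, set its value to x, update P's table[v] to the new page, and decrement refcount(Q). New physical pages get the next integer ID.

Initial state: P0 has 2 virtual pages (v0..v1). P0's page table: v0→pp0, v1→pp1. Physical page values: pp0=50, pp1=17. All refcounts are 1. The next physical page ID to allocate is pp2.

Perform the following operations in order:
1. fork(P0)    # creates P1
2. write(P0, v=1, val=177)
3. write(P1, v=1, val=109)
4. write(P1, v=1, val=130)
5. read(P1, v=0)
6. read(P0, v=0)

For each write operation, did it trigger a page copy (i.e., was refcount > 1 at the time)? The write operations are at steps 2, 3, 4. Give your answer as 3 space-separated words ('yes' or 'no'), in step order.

Op 1: fork(P0) -> P1. 2 ppages; refcounts: pp0:2 pp1:2
Op 2: write(P0, v1, 177). refcount(pp1)=2>1 -> COPY to pp2. 3 ppages; refcounts: pp0:2 pp1:1 pp2:1
Op 3: write(P1, v1, 109). refcount(pp1)=1 -> write in place. 3 ppages; refcounts: pp0:2 pp1:1 pp2:1
Op 4: write(P1, v1, 130). refcount(pp1)=1 -> write in place. 3 ppages; refcounts: pp0:2 pp1:1 pp2:1
Op 5: read(P1, v0) -> 50. No state change.
Op 6: read(P0, v0) -> 50. No state change.

yes no no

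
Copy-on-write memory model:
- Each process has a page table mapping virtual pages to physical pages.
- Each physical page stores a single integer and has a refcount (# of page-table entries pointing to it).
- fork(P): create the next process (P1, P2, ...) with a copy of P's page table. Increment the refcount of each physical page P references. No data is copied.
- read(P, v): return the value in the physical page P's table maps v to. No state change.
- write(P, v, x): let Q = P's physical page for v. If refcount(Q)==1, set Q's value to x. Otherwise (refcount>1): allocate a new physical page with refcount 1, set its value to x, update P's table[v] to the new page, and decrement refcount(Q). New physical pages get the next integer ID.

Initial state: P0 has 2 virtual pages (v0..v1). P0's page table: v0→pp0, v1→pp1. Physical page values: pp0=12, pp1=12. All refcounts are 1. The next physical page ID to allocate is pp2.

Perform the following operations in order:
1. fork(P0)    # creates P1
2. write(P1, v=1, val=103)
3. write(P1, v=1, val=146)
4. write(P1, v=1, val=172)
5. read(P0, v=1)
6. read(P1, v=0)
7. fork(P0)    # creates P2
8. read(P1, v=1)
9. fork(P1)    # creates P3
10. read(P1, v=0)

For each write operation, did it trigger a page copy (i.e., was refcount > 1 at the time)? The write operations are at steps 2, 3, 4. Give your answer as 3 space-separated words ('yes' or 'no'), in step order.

Op 1: fork(P0) -> P1. 2 ppages; refcounts: pp0:2 pp1:2
Op 2: write(P1, v1, 103). refcount(pp1)=2>1 -> COPY to pp2. 3 ppages; refcounts: pp0:2 pp1:1 pp2:1
Op 3: write(P1, v1, 146). refcount(pp2)=1 -> write in place. 3 ppages; refcounts: pp0:2 pp1:1 pp2:1
Op 4: write(P1, v1, 172). refcount(pp2)=1 -> write in place. 3 ppages; refcounts: pp0:2 pp1:1 pp2:1
Op 5: read(P0, v1) -> 12. No state change.
Op 6: read(P1, v0) -> 12. No state change.
Op 7: fork(P0) -> P2. 3 ppages; refcounts: pp0:3 pp1:2 pp2:1
Op 8: read(P1, v1) -> 172. No state change.
Op 9: fork(P1) -> P3. 3 ppages; refcounts: pp0:4 pp1:2 pp2:2
Op 10: read(P1, v0) -> 12. No state change.

yes no no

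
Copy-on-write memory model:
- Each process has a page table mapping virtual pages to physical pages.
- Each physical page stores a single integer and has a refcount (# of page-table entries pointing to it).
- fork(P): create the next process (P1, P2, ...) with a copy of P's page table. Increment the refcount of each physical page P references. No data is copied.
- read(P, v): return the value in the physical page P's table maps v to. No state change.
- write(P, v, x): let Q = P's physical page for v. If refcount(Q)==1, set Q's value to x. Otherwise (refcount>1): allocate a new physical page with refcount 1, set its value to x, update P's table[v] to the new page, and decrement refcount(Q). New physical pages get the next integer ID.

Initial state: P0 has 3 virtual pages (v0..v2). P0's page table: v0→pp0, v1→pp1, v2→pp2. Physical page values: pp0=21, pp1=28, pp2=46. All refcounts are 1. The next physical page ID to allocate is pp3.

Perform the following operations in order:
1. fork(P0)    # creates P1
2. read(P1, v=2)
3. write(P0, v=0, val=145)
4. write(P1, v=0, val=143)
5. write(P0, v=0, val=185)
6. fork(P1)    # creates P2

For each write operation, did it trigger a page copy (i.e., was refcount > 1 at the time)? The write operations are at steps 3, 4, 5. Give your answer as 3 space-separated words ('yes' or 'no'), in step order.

Op 1: fork(P0) -> P1. 3 ppages; refcounts: pp0:2 pp1:2 pp2:2
Op 2: read(P1, v2) -> 46. No state change.
Op 3: write(P0, v0, 145). refcount(pp0)=2>1 -> COPY to pp3. 4 ppages; refcounts: pp0:1 pp1:2 pp2:2 pp3:1
Op 4: write(P1, v0, 143). refcount(pp0)=1 -> write in place. 4 ppages; refcounts: pp0:1 pp1:2 pp2:2 pp3:1
Op 5: write(P0, v0, 185). refcount(pp3)=1 -> write in place. 4 ppages; refcounts: pp0:1 pp1:2 pp2:2 pp3:1
Op 6: fork(P1) -> P2. 4 ppages; refcounts: pp0:2 pp1:3 pp2:3 pp3:1

yes no no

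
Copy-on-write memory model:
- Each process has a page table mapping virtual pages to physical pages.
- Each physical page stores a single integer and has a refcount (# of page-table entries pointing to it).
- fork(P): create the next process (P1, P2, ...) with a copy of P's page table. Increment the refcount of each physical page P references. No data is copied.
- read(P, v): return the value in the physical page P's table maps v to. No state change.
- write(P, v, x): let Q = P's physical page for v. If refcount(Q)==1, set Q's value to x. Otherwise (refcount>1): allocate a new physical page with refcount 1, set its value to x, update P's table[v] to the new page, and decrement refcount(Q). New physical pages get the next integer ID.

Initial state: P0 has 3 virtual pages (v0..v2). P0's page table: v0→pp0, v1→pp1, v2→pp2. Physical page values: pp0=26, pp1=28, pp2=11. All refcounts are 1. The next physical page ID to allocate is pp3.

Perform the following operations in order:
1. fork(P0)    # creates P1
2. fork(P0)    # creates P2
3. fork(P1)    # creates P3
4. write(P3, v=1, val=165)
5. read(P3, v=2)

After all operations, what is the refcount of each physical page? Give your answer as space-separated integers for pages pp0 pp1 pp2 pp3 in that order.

Op 1: fork(P0) -> P1. 3 ppages; refcounts: pp0:2 pp1:2 pp2:2
Op 2: fork(P0) -> P2. 3 ppages; refcounts: pp0:3 pp1:3 pp2:3
Op 3: fork(P1) -> P3. 3 ppages; refcounts: pp0:4 pp1:4 pp2:4
Op 4: write(P3, v1, 165). refcount(pp1)=4>1 -> COPY to pp3. 4 ppages; refcounts: pp0:4 pp1:3 pp2:4 pp3:1
Op 5: read(P3, v2) -> 11. No state change.

Answer: 4 3 4 1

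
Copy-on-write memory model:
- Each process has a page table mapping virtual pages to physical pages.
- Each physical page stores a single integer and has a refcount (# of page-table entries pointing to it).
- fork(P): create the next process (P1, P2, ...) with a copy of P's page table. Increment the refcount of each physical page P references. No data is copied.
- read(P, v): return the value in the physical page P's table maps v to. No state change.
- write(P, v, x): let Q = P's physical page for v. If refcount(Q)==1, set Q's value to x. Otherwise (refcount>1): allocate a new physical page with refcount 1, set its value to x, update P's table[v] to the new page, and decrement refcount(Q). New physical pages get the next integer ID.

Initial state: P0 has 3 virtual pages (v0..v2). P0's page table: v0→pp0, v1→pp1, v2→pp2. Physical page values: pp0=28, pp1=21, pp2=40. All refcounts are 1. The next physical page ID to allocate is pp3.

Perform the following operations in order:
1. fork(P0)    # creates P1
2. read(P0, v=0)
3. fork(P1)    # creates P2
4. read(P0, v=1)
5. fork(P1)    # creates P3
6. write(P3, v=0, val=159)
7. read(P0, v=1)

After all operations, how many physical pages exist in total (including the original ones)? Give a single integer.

Answer: 4

Derivation:
Op 1: fork(P0) -> P1. 3 ppages; refcounts: pp0:2 pp1:2 pp2:2
Op 2: read(P0, v0) -> 28. No state change.
Op 3: fork(P1) -> P2. 3 ppages; refcounts: pp0:3 pp1:3 pp2:3
Op 4: read(P0, v1) -> 21. No state change.
Op 5: fork(P1) -> P3. 3 ppages; refcounts: pp0:4 pp1:4 pp2:4
Op 6: write(P3, v0, 159). refcount(pp0)=4>1 -> COPY to pp3. 4 ppages; refcounts: pp0:3 pp1:4 pp2:4 pp3:1
Op 7: read(P0, v1) -> 21. No state change.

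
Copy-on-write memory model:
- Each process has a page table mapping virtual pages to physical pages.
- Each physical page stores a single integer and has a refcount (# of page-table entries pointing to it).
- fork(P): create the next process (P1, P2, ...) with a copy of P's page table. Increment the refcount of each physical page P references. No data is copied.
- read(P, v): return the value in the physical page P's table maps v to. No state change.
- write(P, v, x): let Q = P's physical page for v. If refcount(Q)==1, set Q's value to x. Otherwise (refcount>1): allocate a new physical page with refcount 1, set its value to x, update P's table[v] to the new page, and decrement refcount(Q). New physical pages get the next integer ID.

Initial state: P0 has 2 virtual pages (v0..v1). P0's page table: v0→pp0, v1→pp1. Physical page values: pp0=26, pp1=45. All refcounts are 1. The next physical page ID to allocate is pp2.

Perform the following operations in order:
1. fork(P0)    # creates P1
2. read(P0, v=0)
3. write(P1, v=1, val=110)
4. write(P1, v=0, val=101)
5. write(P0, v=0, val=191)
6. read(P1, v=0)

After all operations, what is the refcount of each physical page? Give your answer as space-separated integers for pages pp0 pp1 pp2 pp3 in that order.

Answer: 1 1 1 1

Derivation:
Op 1: fork(P0) -> P1. 2 ppages; refcounts: pp0:2 pp1:2
Op 2: read(P0, v0) -> 26. No state change.
Op 3: write(P1, v1, 110). refcount(pp1)=2>1 -> COPY to pp2. 3 ppages; refcounts: pp0:2 pp1:1 pp2:1
Op 4: write(P1, v0, 101). refcount(pp0)=2>1 -> COPY to pp3. 4 ppages; refcounts: pp0:1 pp1:1 pp2:1 pp3:1
Op 5: write(P0, v0, 191). refcount(pp0)=1 -> write in place. 4 ppages; refcounts: pp0:1 pp1:1 pp2:1 pp3:1
Op 6: read(P1, v0) -> 101. No state change.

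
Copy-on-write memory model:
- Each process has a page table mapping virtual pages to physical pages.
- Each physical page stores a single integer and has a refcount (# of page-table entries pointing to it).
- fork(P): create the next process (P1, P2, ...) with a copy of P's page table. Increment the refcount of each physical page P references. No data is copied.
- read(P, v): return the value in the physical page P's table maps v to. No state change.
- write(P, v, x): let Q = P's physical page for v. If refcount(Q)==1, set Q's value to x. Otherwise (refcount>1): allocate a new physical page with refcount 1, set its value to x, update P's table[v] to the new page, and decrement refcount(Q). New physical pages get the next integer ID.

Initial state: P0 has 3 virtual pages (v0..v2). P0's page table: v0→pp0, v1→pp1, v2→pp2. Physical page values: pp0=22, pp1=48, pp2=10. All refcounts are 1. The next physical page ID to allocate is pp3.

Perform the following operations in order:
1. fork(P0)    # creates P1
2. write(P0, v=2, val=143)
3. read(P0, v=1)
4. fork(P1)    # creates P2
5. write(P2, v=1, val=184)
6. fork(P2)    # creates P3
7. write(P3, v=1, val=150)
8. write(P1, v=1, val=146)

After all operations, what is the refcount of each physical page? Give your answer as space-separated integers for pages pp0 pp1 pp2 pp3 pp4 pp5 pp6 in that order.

Op 1: fork(P0) -> P1. 3 ppages; refcounts: pp0:2 pp1:2 pp2:2
Op 2: write(P0, v2, 143). refcount(pp2)=2>1 -> COPY to pp3. 4 ppages; refcounts: pp0:2 pp1:2 pp2:1 pp3:1
Op 3: read(P0, v1) -> 48. No state change.
Op 4: fork(P1) -> P2. 4 ppages; refcounts: pp0:3 pp1:3 pp2:2 pp3:1
Op 5: write(P2, v1, 184). refcount(pp1)=3>1 -> COPY to pp4. 5 ppages; refcounts: pp0:3 pp1:2 pp2:2 pp3:1 pp4:1
Op 6: fork(P2) -> P3. 5 ppages; refcounts: pp0:4 pp1:2 pp2:3 pp3:1 pp4:2
Op 7: write(P3, v1, 150). refcount(pp4)=2>1 -> COPY to pp5. 6 ppages; refcounts: pp0:4 pp1:2 pp2:3 pp3:1 pp4:1 pp5:1
Op 8: write(P1, v1, 146). refcount(pp1)=2>1 -> COPY to pp6. 7 ppages; refcounts: pp0:4 pp1:1 pp2:3 pp3:1 pp4:1 pp5:1 pp6:1

Answer: 4 1 3 1 1 1 1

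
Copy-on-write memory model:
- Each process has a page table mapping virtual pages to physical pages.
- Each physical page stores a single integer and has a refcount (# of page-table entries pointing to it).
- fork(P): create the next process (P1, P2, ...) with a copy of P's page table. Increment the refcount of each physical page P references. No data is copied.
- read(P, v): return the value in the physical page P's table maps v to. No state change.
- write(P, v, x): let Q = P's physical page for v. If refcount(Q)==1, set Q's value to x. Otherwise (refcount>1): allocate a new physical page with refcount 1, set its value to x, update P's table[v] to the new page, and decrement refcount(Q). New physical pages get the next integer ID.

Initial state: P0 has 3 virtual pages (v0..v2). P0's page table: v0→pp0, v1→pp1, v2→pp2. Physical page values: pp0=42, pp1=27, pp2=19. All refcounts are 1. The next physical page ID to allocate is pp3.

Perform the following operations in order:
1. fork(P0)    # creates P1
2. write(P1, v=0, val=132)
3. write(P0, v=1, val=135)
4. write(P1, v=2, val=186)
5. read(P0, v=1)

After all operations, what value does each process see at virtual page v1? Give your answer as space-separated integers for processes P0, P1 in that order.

Answer: 135 27

Derivation:
Op 1: fork(P0) -> P1. 3 ppages; refcounts: pp0:2 pp1:2 pp2:2
Op 2: write(P1, v0, 132). refcount(pp0)=2>1 -> COPY to pp3. 4 ppages; refcounts: pp0:1 pp1:2 pp2:2 pp3:1
Op 3: write(P0, v1, 135). refcount(pp1)=2>1 -> COPY to pp4. 5 ppages; refcounts: pp0:1 pp1:1 pp2:2 pp3:1 pp4:1
Op 4: write(P1, v2, 186). refcount(pp2)=2>1 -> COPY to pp5. 6 ppages; refcounts: pp0:1 pp1:1 pp2:1 pp3:1 pp4:1 pp5:1
Op 5: read(P0, v1) -> 135. No state change.
P0: v1 -> pp4 = 135
P1: v1 -> pp1 = 27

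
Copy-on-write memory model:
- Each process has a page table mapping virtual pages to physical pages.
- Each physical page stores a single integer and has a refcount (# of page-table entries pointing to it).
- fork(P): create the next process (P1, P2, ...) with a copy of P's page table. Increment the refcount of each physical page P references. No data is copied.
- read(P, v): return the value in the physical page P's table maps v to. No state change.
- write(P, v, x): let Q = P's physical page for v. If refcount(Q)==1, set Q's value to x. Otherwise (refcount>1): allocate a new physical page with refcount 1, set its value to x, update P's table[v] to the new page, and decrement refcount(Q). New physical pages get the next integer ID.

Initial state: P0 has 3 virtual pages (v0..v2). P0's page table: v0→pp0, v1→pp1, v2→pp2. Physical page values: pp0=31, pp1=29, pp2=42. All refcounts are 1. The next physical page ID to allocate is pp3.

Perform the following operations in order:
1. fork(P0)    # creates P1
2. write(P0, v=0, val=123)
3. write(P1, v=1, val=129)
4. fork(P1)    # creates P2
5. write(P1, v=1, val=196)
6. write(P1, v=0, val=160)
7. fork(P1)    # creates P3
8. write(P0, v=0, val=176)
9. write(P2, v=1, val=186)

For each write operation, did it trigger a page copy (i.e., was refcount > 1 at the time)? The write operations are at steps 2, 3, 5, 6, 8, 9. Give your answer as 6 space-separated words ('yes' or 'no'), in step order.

Op 1: fork(P0) -> P1. 3 ppages; refcounts: pp0:2 pp1:2 pp2:2
Op 2: write(P0, v0, 123). refcount(pp0)=2>1 -> COPY to pp3. 4 ppages; refcounts: pp0:1 pp1:2 pp2:2 pp3:1
Op 3: write(P1, v1, 129). refcount(pp1)=2>1 -> COPY to pp4. 5 ppages; refcounts: pp0:1 pp1:1 pp2:2 pp3:1 pp4:1
Op 4: fork(P1) -> P2. 5 ppages; refcounts: pp0:2 pp1:1 pp2:3 pp3:1 pp4:2
Op 5: write(P1, v1, 196). refcount(pp4)=2>1 -> COPY to pp5. 6 ppages; refcounts: pp0:2 pp1:1 pp2:3 pp3:1 pp4:1 pp5:1
Op 6: write(P1, v0, 160). refcount(pp0)=2>1 -> COPY to pp6. 7 ppages; refcounts: pp0:1 pp1:1 pp2:3 pp3:1 pp4:1 pp5:1 pp6:1
Op 7: fork(P1) -> P3. 7 ppages; refcounts: pp0:1 pp1:1 pp2:4 pp3:1 pp4:1 pp5:2 pp6:2
Op 8: write(P0, v0, 176). refcount(pp3)=1 -> write in place. 7 ppages; refcounts: pp0:1 pp1:1 pp2:4 pp3:1 pp4:1 pp5:2 pp6:2
Op 9: write(P2, v1, 186). refcount(pp4)=1 -> write in place. 7 ppages; refcounts: pp0:1 pp1:1 pp2:4 pp3:1 pp4:1 pp5:2 pp6:2

yes yes yes yes no no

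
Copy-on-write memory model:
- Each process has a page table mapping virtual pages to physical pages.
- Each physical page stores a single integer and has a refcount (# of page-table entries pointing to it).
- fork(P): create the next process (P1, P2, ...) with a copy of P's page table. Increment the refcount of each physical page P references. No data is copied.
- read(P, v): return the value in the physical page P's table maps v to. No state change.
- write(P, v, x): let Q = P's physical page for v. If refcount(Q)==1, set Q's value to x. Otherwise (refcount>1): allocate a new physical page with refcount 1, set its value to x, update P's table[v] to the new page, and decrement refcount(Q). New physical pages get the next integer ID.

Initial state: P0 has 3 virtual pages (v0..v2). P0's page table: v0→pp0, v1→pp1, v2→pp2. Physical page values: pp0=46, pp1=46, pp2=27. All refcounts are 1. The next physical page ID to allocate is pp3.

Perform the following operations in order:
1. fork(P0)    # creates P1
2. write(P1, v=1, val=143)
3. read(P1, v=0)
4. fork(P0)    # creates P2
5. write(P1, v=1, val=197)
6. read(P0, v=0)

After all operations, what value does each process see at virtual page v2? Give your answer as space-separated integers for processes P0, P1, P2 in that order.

Answer: 27 27 27

Derivation:
Op 1: fork(P0) -> P1. 3 ppages; refcounts: pp0:2 pp1:2 pp2:2
Op 2: write(P1, v1, 143). refcount(pp1)=2>1 -> COPY to pp3. 4 ppages; refcounts: pp0:2 pp1:1 pp2:2 pp3:1
Op 3: read(P1, v0) -> 46. No state change.
Op 4: fork(P0) -> P2. 4 ppages; refcounts: pp0:3 pp1:2 pp2:3 pp3:1
Op 5: write(P1, v1, 197). refcount(pp3)=1 -> write in place. 4 ppages; refcounts: pp0:3 pp1:2 pp2:3 pp3:1
Op 6: read(P0, v0) -> 46. No state change.
P0: v2 -> pp2 = 27
P1: v2 -> pp2 = 27
P2: v2 -> pp2 = 27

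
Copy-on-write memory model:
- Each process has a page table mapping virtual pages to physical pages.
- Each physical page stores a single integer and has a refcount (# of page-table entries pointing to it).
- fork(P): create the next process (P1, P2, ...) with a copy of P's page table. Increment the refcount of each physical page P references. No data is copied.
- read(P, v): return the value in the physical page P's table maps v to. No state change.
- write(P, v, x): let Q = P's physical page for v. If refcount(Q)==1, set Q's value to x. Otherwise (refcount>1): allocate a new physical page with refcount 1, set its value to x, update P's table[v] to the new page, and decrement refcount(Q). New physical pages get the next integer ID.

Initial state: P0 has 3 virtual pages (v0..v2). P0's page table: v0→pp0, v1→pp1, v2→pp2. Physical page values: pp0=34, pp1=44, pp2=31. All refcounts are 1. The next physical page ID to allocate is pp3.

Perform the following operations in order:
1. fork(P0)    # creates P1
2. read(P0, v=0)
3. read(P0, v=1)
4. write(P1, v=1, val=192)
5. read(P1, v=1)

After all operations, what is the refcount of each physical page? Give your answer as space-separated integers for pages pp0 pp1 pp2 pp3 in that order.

Answer: 2 1 2 1

Derivation:
Op 1: fork(P0) -> P1. 3 ppages; refcounts: pp0:2 pp1:2 pp2:2
Op 2: read(P0, v0) -> 34. No state change.
Op 3: read(P0, v1) -> 44. No state change.
Op 4: write(P1, v1, 192). refcount(pp1)=2>1 -> COPY to pp3. 4 ppages; refcounts: pp0:2 pp1:1 pp2:2 pp3:1
Op 5: read(P1, v1) -> 192. No state change.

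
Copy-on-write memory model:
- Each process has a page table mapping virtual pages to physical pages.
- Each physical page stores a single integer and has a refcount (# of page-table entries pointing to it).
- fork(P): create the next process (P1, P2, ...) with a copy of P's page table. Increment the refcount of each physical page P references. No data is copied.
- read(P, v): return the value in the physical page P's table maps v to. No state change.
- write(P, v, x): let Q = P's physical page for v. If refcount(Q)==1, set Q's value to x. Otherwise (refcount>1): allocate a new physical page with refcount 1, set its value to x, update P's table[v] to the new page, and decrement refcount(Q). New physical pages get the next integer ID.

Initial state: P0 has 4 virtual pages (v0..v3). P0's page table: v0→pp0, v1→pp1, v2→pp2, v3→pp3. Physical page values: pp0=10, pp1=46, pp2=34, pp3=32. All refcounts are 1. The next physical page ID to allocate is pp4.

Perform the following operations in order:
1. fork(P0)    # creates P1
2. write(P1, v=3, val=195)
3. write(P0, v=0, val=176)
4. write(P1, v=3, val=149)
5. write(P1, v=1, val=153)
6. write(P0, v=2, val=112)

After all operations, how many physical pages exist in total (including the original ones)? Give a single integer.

Op 1: fork(P0) -> P1. 4 ppages; refcounts: pp0:2 pp1:2 pp2:2 pp3:2
Op 2: write(P1, v3, 195). refcount(pp3)=2>1 -> COPY to pp4. 5 ppages; refcounts: pp0:2 pp1:2 pp2:2 pp3:1 pp4:1
Op 3: write(P0, v0, 176). refcount(pp0)=2>1 -> COPY to pp5. 6 ppages; refcounts: pp0:1 pp1:2 pp2:2 pp3:1 pp4:1 pp5:1
Op 4: write(P1, v3, 149). refcount(pp4)=1 -> write in place. 6 ppages; refcounts: pp0:1 pp1:2 pp2:2 pp3:1 pp4:1 pp5:1
Op 5: write(P1, v1, 153). refcount(pp1)=2>1 -> COPY to pp6. 7 ppages; refcounts: pp0:1 pp1:1 pp2:2 pp3:1 pp4:1 pp5:1 pp6:1
Op 6: write(P0, v2, 112). refcount(pp2)=2>1 -> COPY to pp7. 8 ppages; refcounts: pp0:1 pp1:1 pp2:1 pp3:1 pp4:1 pp5:1 pp6:1 pp7:1

Answer: 8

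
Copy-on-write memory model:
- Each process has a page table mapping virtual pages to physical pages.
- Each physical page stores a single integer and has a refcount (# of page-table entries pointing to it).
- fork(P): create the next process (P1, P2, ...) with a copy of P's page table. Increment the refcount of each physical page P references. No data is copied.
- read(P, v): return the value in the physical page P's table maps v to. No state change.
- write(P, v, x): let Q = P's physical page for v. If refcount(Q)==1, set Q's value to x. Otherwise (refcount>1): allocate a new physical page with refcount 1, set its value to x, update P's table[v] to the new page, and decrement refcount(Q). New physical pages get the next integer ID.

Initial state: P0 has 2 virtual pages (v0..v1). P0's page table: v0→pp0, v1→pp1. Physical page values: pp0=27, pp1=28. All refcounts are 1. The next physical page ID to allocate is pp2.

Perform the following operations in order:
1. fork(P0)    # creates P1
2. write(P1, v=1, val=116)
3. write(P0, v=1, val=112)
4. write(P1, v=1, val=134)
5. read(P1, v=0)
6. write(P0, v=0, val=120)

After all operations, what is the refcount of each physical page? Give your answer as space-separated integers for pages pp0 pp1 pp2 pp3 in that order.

Op 1: fork(P0) -> P1. 2 ppages; refcounts: pp0:2 pp1:2
Op 2: write(P1, v1, 116). refcount(pp1)=2>1 -> COPY to pp2. 3 ppages; refcounts: pp0:2 pp1:1 pp2:1
Op 3: write(P0, v1, 112). refcount(pp1)=1 -> write in place. 3 ppages; refcounts: pp0:2 pp1:1 pp2:1
Op 4: write(P1, v1, 134). refcount(pp2)=1 -> write in place. 3 ppages; refcounts: pp0:2 pp1:1 pp2:1
Op 5: read(P1, v0) -> 27. No state change.
Op 6: write(P0, v0, 120). refcount(pp0)=2>1 -> COPY to pp3. 4 ppages; refcounts: pp0:1 pp1:1 pp2:1 pp3:1

Answer: 1 1 1 1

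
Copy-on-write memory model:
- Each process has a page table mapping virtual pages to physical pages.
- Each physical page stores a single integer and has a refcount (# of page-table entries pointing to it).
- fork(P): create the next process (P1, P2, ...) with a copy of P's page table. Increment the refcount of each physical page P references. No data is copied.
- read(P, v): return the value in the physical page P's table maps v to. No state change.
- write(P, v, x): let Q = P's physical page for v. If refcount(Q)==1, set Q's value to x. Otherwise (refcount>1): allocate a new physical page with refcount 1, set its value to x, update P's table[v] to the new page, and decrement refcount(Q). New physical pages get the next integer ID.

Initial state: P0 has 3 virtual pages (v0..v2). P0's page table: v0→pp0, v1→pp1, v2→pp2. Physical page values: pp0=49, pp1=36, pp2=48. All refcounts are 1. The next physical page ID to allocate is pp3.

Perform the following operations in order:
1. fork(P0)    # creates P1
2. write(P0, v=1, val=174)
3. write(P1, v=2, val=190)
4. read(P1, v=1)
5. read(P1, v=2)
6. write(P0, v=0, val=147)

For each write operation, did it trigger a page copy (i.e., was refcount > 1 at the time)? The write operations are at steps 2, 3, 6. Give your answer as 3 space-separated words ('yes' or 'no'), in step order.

Op 1: fork(P0) -> P1. 3 ppages; refcounts: pp0:2 pp1:2 pp2:2
Op 2: write(P0, v1, 174). refcount(pp1)=2>1 -> COPY to pp3. 4 ppages; refcounts: pp0:2 pp1:1 pp2:2 pp3:1
Op 3: write(P1, v2, 190). refcount(pp2)=2>1 -> COPY to pp4. 5 ppages; refcounts: pp0:2 pp1:1 pp2:1 pp3:1 pp4:1
Op 4: read(P1, v1) -> 36. No state change.
Op 5: read(P1, v2) -> 190. No state change.
Op 6: write(P0, v0, 147). refcount(pp0)=2>1 -> COPY to pp5. 6 ppages; refcounts: pp0:1 pp1:1 pp2:1 pp3:1 pp4:1 pp5:1

yes yes yes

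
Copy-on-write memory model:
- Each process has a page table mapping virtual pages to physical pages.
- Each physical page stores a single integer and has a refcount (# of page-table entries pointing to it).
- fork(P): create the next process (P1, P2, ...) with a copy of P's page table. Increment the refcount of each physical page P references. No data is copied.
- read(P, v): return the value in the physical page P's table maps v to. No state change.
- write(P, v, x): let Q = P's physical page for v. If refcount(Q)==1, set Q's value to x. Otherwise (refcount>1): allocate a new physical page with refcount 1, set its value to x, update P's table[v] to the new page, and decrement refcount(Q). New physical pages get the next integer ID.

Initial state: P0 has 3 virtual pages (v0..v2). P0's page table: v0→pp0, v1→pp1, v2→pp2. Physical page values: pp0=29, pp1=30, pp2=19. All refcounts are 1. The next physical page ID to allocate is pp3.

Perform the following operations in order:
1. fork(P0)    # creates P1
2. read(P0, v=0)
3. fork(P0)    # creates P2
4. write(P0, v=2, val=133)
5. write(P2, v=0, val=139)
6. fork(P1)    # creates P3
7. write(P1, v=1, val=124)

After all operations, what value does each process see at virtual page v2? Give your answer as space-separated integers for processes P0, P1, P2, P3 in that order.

Op 1: fork(P0) -> P1. 3 ppages; refcounts: pp0:2 pp1:2 pp2:2
Op 2: read(P0, v0) -> 29. No state change.
Op 3: fork(P0) -> P2. 3 ppages; refcounts: pp0:3 pp1:3 pp2:3
Op 4: write(P0, v2, 133). refcount(pp2)=3>1 -> COPY to pp3. 4 ppages; refcounts: pp0:3 pp1:3 pp2:2 pp3:1
Op 5: write(P2, v0, 139). refcount(pp0)=3>1 -> COPY to pp4. 5 ppages; refcounts: pp0:2 pp1:3 pp2:2 pp3:1 pp4:1
Op 6: fork(P1) -> P3. 5 ppages; refcounts: pp0:3 pp1:4 pp2:3 pp3:1 pp4:1
Op 7: write(P1, v1, 124). refcount(pp1)=4>1 -> COPY to pp5. 6 ppages; refcounts: pp0:3 pp1:3 pp2:3 pp3:1 pp4:1 pp5:1
P0: v2 -> pp3 = 133
P1: v2 -> pp2 = 19
P2: v2 -> pp2 = 19
P3: v2 -> pp2 = 19

Answer: 133 19 19 19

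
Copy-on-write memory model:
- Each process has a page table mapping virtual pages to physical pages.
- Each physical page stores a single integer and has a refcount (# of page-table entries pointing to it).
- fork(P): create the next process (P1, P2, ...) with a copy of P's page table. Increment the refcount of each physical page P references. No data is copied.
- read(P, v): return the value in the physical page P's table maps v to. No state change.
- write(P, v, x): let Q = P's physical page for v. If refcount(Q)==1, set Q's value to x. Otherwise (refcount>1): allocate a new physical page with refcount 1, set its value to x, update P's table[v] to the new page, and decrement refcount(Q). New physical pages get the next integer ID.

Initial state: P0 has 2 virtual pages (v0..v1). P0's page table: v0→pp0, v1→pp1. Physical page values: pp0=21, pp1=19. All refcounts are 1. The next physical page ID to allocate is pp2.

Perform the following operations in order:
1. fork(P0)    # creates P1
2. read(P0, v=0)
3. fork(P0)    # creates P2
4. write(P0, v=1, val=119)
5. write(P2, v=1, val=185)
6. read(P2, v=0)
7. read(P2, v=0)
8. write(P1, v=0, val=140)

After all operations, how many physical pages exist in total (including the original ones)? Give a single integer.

Answer: 5

Derivation:
Op 1: fork(P0) -> P1. 2 ppages; refcounts: pp0:2 pp1:2
Op 2: read(P0, v0) -> 21. No state change.
Op 3: fork(P0) -> P2. 2 ppages; refcounts: pp0:3 pp1:3
Op 4: write(P0, v1, 119). refcount(pp1)=3>1 -> COPY to pp2. 3 ppages; refcounts: pp0:3 pp1:2 pp2:1
Op 5: write(P2, v1, 185). refcount(pp1)=2>1 -> COPY to pp3. 4 ppages; refcounts: pp0:3 pp1:1 pp2:1 pp3:1
Op 6: read(P2, v0) -> 21. No state change.
Op 7: read(P2, v0) -> 21. No state change.
Op 8: write(P1, v0, 140). refcount(pp0)=3>1 -> COPY to pp4. 5 ppages; refcounts: pp0:2 pp1:1 pp2:1 pp3:1 pp4:1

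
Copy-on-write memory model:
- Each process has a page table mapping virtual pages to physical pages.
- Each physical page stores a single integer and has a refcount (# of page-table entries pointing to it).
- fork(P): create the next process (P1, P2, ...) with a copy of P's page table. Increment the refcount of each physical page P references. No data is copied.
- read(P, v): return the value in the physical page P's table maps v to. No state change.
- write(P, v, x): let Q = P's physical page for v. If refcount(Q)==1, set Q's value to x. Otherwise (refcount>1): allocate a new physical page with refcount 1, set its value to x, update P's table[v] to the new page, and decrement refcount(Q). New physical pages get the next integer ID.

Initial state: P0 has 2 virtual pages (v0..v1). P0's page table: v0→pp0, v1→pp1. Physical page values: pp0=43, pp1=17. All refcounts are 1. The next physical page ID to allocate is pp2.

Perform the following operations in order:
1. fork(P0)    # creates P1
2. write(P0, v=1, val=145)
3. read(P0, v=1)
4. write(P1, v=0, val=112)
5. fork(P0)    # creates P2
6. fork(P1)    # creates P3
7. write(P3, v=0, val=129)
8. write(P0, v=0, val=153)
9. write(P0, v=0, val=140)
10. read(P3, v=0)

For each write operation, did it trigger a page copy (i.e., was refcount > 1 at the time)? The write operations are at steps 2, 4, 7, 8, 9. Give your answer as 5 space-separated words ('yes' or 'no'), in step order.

Op 1: fork(P0) -> P1. 2 ppages; refcounts: pp0:2 pp1:2
Op 2: write(P0, v1, 145). refcount(pp1)=2>1 -> COPY to pp2. 3 ppages; refcounts: pp0:2 pp1:1 pp2:1
Op 3: read(P0, v1) -> 145. No state change.
Op 4: write(P1, v0, 112). refcount(pp0)=2>1 -> COPY to pp3. 4 ppages; refcounts: pp0:1 pp1:1 pp2:1 pp3:1
Op 5: fork(P0) -> P2. 4 ppages; refcounts: pp0:2 pp1:1 pp2:2 pp3:1
Op 6: fork(P1) -> P3. 4 ppages; refcounts: pp0:2 pp1:2 pp2:2 pp3:2
Op 7: write(P3, v0, 129). refcount(pp3)=2>1 -> COPY to pp4. 5 ppages; refcounts: pp0:2 pp1:2 pp2:2 pp3:1 pp4:1
Op 8: write(P0, v0, 153). refcount(pp0)=2>1 -> COPY to pp5. 6 ppages; refcounts: pp0:1 pp1:2 pp2:2 pp3:1 pp4:1 pp5:1
Op 9: write(P0, v0, 140). refcount(pp5)=1 -> write in place. 6 ppages; refcounts: pp0:1 pp1:2 pp2:2 pp3:1 pp4:1 pp5:1
Op 10: read(P3, v0) -> 129. No state change.

yes yes yes yes no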